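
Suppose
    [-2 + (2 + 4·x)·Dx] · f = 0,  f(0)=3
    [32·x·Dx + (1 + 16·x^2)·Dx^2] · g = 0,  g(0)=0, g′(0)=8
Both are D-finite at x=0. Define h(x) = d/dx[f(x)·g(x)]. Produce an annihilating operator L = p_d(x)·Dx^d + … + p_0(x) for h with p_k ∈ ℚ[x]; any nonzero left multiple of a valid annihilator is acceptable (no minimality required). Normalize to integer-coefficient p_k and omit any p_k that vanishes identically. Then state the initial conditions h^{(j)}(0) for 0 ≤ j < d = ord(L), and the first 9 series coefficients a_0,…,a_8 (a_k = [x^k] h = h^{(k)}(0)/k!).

L = (29 + 320·x - 1120·x^2 - 3072·x^3 - 768·x^4) + (38 + 300·x - 576·x^2 - 6656·x^3 - 10752·x^4 - 3072·x^5)·Dx + (3 - 20·x - 84·x^2 - 512·x^3 - 2176·x^4 - 3072·x^5 - 1024·x^6)·Dx^2  (order 2).
h: a_k = 24, 48, -420, -464, 6389, 35574/5, -1022653/10, -3777628/35, 182552775/112, …
ICs: h(0) = 24, h′(0) = 48.

f: a_k = 3, 3, -3/2, 3/2, -15/8, 21/8, -63/16, 99/16, -1287/128, …
g: a_k = 0, 8, 0, -128/3, 0, 2048/5, 0, -32768/7, 0, …
h₀=f·g: eliminate ⇒ L₀, order ≤ 1·2.
h=h₀': d/dx-closure on L₀ ⇒ L.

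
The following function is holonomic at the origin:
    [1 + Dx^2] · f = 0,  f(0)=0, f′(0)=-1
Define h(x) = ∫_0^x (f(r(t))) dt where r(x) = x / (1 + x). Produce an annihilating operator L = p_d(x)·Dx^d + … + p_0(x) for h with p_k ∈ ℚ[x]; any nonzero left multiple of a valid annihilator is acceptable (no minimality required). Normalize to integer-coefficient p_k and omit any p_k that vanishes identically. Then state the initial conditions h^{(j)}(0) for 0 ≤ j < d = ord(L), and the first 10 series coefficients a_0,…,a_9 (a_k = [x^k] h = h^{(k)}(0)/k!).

L = Dx + (2 + 6·x + 6·x^2 + 2·x^3)·Dx^2 + (1 + 4·x + 6·x^2 + 4·x^3 + x^4)·Dx^3  (order 3).
h: a_k = 0, 0, -1/2, 1/3, -5/24, 1/10, -1/720, -5/56, 6931/40320, -1591/6480, …
ICs: h(0) = 0, h′(0) = 0, h′′(0) = -1.

f: a_k = 0, -1, 0, 1/6, 0, -1/120, 0, 1/5040, 0, -1/362880, …
Change of var in L_f (x↦r) gives L₀.
h=∫h₀ ⇒ L = L₀·Dx.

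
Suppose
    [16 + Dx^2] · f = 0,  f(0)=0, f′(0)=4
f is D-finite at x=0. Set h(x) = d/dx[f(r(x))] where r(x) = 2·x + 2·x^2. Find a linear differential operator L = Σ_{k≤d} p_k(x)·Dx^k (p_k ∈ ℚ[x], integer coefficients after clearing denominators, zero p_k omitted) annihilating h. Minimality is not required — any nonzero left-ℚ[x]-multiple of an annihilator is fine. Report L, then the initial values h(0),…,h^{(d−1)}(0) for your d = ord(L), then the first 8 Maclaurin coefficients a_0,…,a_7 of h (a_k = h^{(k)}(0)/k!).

L = (76 + 512·x + 1536·x^2 + 2048·x^3 + 1024·x^4) + (-6 - 12·x)·Dx + (1 + 4·x + 4·x^2)·Dx^2  (order 2).
h: a_k = 8, 16, -256, -1024, 256/3, 7680, 729088/45, -65536/45, …
ICs: h(0) = 8, h′(0) = 16.

f: a_k = 0, 4, 0, -32/3, 0, 128/15, 0, -1024/315, …
L₀ from L_f via x↦r, Dx↦r'^{-1}Dx.
h=h₀': d/dx-closure on L₀ ⇒ L.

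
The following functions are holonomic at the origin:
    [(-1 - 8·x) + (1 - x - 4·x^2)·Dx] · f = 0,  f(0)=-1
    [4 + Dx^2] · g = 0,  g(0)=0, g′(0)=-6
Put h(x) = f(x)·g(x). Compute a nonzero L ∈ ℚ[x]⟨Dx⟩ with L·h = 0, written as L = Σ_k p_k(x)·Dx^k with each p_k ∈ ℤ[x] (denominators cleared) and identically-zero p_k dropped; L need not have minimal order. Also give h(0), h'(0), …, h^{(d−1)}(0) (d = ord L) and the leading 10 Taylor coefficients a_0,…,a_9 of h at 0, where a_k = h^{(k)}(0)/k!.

L = (4 + 4·x + 16·x^2) + (2 + 16·x)·Dx + (-1 + x + 4·x^2)·Dx^2  (order 2).
h: a_k = 0, 6, 6, 26, 50, 774/5, 1774/5, 102262/105, 251278/105, 5942938/945, …
ICs: h(0) = 0, h′(0) = 6.

f: a_k = -1, -1, -5, -9, -29, -65, -181, -441, -1165, -2929, …
g: a_k = 0, -6, 0, 4, 0, -4/5, 0, 8/105, 0, -4/945, …
Sym-product of L_f,L_g gives L₀ (≤ ord 2).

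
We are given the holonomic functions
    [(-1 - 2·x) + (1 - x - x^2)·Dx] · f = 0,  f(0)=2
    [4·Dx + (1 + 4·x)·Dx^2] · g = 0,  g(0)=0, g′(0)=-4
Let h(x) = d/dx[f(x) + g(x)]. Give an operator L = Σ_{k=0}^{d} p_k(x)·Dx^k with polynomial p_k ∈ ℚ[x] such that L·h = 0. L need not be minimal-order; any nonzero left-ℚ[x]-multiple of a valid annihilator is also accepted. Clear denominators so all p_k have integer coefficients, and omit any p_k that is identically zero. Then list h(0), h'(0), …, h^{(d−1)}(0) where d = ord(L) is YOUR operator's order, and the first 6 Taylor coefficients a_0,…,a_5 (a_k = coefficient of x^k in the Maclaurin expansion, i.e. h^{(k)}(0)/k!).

L = (100 + 272·x + 392·x^2 + 144·x^3 + 96·x^4) + (-7 + 96·x + 434·x^2 + 540·x^3 + 304·x^4 + 160·x^5)·Dx + (-4 - 25·x - 28·x^2 + 46·x^3 + 73·x^4 + 76·x^5 + 32·x^6)·Dx^2  (order 2).
h: a_k = -2, 24, -46, 296, -944, 4252, …
ICs: h(0) = -2, h′(0) = 24.

f: a_k = 2, 2, 4, 6, 10, 16, …
g: a_k = 0, -4, 8, -64/3, 64, -1024/5, …
h₀=f+g: left-lcm gives L₀, ord ≤ 3.
Derive L from L₀ (diff closure).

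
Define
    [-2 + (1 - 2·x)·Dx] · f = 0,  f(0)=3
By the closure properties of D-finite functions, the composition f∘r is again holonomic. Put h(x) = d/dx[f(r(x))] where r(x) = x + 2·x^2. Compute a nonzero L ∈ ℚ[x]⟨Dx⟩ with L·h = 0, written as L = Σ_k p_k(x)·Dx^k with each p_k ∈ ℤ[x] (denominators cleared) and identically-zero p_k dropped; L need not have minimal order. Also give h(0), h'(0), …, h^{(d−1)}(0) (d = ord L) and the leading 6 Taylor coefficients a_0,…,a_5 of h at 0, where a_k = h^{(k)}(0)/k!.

f: a_k = 3, 6, 12, 24, 48, 96, …
Change of var in L_f (x↦r) gives L₀.
h₀' ⇒ L via d/dx closure of L₀.
L = (8 + 24·x + 48·x^2) + (-1 - 2·x + 12·x^2 + 16·x^3)·Dx  (order 1).
h: a_k = 6, 48, 216, 960, 3840, 14976, …
ICs: h(0) = 6.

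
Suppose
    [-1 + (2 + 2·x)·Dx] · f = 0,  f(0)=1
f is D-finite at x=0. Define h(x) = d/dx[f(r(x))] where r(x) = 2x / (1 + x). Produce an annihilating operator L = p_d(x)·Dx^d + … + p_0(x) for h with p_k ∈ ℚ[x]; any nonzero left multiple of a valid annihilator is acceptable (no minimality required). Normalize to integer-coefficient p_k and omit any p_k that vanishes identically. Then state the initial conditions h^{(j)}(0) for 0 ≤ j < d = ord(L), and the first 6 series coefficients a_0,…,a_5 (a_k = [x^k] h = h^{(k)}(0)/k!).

f: a_k = 1, 1/2, -1/8, 1/16, -5/128, 7/256, …
L₀ from L_f via x↦r, Dx↦r'^{-1}Dx.
h₀' ⇒ L via d/dx closure of L₀.
L = (-3 - 6·x) + (-1 - 4·x - 3·x^2)·Dx  (order 1).
h: a_k = 1, -3, 15/2, -37/2, 375/8, -981/8, …
ICs: h(0) = 1.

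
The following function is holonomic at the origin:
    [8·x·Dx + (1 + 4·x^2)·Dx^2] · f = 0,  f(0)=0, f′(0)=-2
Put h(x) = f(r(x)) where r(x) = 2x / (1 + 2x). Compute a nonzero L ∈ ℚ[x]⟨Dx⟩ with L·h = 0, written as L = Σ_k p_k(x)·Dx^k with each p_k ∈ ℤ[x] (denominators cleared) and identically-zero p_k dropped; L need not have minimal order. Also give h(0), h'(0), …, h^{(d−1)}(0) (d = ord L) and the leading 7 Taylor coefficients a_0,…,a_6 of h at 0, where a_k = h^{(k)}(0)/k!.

f: a_k = 0, -2, 0, 8/3, 0, -32/5, 0, …
h₀=f(r): pull back L_f along r ⇒ L₀.
L = (4 + 40·x)·Dx + (1 + 4·x + 20·x^2)·Dx^2  (order 2).
h: a_k = 0, -4, 8, 16/3, -96, 1216/5, 1408/3, …
ICs: h(0) = 0, h′(0) = -4.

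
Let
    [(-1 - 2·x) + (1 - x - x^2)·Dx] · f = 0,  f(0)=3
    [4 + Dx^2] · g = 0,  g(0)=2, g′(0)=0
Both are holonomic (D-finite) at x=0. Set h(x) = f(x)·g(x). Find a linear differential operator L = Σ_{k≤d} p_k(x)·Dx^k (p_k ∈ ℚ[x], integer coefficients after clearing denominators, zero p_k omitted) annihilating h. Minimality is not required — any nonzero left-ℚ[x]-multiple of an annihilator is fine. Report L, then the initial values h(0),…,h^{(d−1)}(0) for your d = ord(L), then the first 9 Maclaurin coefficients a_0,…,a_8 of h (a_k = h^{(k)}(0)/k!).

L = (-2 + 4·x + 4·x^2) + (2 + 4·x)·Dx + (-1 + x + x^2)·Dx^2  (order 2).
h: a_k = 6, 6, 0, 6, 10, 16, 382/15, 622/15, 2344/35, …
ICs: h(0) = 6, h′(0) = 6.

f: a_k = 3, 3, 6, 9, 15, 24, 39, 63, 102, …
g: a_k = 2, 0, -4, 0, 4/3, 0, -8/45, 0, 4/315, …
f·g: L₀ = L_f ⊗_s L_g, ord ≤ 1·2.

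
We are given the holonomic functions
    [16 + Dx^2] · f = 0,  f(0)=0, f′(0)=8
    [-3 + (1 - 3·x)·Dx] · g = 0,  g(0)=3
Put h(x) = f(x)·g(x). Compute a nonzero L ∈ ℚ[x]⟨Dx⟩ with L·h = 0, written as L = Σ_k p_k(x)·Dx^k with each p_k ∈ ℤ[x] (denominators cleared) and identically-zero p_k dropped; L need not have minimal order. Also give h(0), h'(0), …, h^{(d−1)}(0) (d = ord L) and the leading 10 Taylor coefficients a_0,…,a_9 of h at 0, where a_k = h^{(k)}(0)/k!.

f: a_k = 0, 8, 0, -64/3, 0, 256/15, 0, -2048/315, 0, 4096/2835, …
g: a_k = 3, 9, 27, 81, 243, 729, 2187, 6561, 19683, 59049, …
f·g: L₀ = L_f ⊗_s L_g, ord ≤ 2·1.
L = (-16 + 48·x) + 6·Dx + (-1 + 3·x)·Dx^2  (order 2).
h: a_k = 0, 24, 72, 152, 456, 7096/5, 21288/5, 1339096/105, 1339096/35, 108470872/945, …
ICs: h(0) = 0, h′(0) = 24.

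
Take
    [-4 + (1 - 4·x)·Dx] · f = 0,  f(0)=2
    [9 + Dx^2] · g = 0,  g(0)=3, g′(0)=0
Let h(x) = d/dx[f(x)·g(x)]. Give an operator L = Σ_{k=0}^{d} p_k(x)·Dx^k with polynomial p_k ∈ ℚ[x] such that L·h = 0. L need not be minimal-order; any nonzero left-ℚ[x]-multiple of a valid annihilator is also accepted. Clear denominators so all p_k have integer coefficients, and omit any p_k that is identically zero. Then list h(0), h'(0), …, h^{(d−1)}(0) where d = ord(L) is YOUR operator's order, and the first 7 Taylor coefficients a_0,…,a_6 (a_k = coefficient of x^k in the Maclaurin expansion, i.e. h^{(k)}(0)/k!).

L = (-23 - 72·x + 144·x^2) + (-8 + 32·x)·Dx + (1 - 8·x + 16·x^2)·Dx^2  (order 2).
h: a_k = 24, 138, 828, 4497, 22485, 2157831/20, 5034939/10, …
ICs: h(0) = 24, h′(0) = 138.

f: a_k = 2, 8, 32, 128, 512, 2048, 8192, …
g: a_k = 3, 0, -27/2, 0, 81/8, 0, -243/80, …
L₀ := L_f ⊗_s L_g (sym. prod.), ord ≤ 2.
h₀' ⇒ L via d/dx closure of L₀.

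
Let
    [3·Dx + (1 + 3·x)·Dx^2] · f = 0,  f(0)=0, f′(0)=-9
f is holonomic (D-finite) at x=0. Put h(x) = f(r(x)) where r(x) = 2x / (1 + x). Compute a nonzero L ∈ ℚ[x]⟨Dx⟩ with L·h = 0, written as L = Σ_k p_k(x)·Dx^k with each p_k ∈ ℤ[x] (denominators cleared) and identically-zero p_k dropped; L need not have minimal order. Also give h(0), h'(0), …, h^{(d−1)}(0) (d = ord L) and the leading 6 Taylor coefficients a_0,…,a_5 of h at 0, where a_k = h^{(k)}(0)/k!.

f: a_k = 0, -9, 27/2, -27, 243/4, -729/5, …
L₀ from L_f via x↦r, Dx↦r'^{-1}Dx.
L = (8 + 14·x)·Dx + (1 + 8·x + 7·x^2)·Dx^2  (order 2).
h: a_k = 0, -18, 72, -342, 1800, -50418/5, …
ICs: h(0) = 0, h′(0) = -18.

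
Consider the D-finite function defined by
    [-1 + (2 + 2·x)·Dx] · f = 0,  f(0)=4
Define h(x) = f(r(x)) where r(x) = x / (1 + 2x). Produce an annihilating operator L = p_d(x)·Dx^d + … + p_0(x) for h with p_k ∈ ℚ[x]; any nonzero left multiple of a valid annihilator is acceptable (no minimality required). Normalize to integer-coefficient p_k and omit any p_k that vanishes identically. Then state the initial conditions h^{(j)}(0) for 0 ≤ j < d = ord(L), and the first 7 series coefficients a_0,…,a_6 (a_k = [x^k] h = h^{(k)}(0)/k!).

L = -1 + (2 + 10·x + 12·x^2)·Dx  (order 1).
h: a_k = 4, 2, -9/2, 41/4, -757/32, 3543/64, -33645/256, …
ICs: h(0) = 4.

f: a_k = 4, 2, -1/2, 1/4, -5/32, 7/64, -21/256, …
h₀=f(r): pull back L_f along r ⇒ L₀.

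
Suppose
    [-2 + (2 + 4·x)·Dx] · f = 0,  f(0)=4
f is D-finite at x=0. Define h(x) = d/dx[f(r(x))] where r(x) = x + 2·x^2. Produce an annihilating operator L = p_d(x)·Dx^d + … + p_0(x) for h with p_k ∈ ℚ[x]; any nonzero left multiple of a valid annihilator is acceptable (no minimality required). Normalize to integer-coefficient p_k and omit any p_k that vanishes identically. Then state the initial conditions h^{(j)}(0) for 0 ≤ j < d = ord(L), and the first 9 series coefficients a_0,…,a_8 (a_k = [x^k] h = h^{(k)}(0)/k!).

L = 3 + (-1 - 6·x - 12·x^2 - 16·x^3)·Dx  (order 1).
h: a_k = 4, 12, -18, 6, 75/2, -171/2, 147/4, 867/4, -17037/32, …
ICs: h(0) = 4.

f: a_k = 4, 4, -2, 2, -5/2, 7/2, -21/4, 33/4, -429/32, …
L₀ from L_f via x↦r, Dx↦r'^{-1}Dx.
Derive L from L₀ (diff closure).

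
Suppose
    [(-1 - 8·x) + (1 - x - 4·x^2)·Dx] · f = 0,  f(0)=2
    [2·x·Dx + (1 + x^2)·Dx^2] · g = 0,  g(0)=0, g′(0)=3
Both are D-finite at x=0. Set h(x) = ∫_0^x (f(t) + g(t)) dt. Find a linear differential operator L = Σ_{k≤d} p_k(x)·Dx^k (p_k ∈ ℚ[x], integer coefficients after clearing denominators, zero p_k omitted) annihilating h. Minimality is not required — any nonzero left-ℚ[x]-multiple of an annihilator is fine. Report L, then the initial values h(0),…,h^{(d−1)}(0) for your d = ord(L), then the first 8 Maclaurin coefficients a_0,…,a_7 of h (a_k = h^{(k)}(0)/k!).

L = (-10 + 40·x + 478·x^2 + 864·x^3 + 2496·x^4 + 384·x^6)·Dx^2 + (28 + 246·x + 316·x^2 + 1182·x^3 + 752·x^4 + 2048·x^5 + 48·x^6 + 384·x^7)·Dx^3 + (-5 - 8·x - 32·x^2 + 104·x^3 + 197·x^4 + 128·x^5 + 288·x^6 + 16·x^7 + 64·x^8)·Dx^4  (order 4).
h: a_k = 0, 2, 5/2, 10/3, 17/4, 58/5, 653/30, 362/7, …
ICs: h(0) = 0, h′(0) = 2, h′′(0) = 5, h′′′(0) = 20.

f: a_k = 2, 2, 10, 18, 58, 130, 362, 882, …
g: a_k = 0, 3, 0, -1, 0, 3/5, 0, -3/7, …
L₀ := lclm(L_f,L_g); ord L₀ ≤ 1+2.
Integrate: L := L₀·Dx.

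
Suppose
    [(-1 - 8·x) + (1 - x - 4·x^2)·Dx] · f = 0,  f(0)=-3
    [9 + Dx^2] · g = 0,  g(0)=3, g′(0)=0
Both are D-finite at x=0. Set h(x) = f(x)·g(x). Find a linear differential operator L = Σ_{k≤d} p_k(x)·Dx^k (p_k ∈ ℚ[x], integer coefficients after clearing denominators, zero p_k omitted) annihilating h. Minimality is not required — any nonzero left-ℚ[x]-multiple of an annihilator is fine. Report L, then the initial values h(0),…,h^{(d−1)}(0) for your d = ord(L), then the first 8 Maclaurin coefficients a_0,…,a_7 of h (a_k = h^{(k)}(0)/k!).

f: a_k = -3, -3, -15, -27, -87, -195, -543, -1323, …
g: a_k = 3, 0, -27/2, 0, 81/8, 0, -243/80, 0, …
Product ⇒ symmetric product L₀, ord ≤ 2.
L = (-1 + 9·x + 36·x^2) + (2 + 16·x)·Dx + (-1 + x + 4·x^2)·Dx^2  (order 2).
h: a_k = -9, -9, -9/2, -81/2, -711/8, -2007/8, -47781/80, -128061/80, …
ICs: h(0) = -9, h′(0) = -9.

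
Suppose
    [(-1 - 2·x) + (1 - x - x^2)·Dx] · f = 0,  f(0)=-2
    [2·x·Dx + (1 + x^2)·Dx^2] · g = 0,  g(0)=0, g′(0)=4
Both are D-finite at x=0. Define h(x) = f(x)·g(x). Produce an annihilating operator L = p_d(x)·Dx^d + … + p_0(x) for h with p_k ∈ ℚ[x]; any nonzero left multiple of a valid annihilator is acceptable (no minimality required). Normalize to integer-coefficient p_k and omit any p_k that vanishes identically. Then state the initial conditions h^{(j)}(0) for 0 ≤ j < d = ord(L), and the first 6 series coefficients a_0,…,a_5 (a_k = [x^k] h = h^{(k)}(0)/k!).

f: a_k = -2, -2, -4, -6, -10, -16, …
g: a_k = 0, 4, 0, -4/3, 0, 4/5, …
L₀ := L_f ⊗_s L_g (sym. prod.), ord ≤ 2.
L = (2 + 2·x + 6·x^2) + (2 + 2·x + 4·x^2 + 6·x^3)·Dx + (-1 + x + x^3 + x^4)·Dx^2  (order 2).
h: a_k = 0, -8, -8, -40/3, -64/3, -544/15, …
ICs: h(0) = 0, h′(0) = -8.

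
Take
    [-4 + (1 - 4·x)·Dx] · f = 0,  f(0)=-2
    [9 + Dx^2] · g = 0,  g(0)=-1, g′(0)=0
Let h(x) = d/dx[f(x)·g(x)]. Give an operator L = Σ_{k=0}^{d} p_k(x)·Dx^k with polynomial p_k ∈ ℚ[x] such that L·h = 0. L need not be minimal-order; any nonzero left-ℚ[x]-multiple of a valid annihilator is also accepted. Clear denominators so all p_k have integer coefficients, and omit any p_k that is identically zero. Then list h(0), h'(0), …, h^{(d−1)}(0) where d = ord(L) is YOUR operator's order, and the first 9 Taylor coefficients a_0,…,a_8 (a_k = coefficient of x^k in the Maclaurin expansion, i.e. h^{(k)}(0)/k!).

L = (-23 - 72·x + 144·x^2) + (-8 + 32·x)·Dx + (1 - 8·x + 16·x^2)·Dx^2  (order 2).
h: a_k = 8, 46, 276, 1499, 7495, 719277/20, 1678313/10, 214824793/280, 1933423137/560, …
ICs: h(0) = 8, h′(0) = 46.

f: a_k = -2, -8, -32, -128, -512, -2048, -8192, -32768, -131072, …
g: a_k = -1, 0, 9/2, 0, -27/8, 0, 81/80, 0, -729/4480, …
Product ⇒ symmetric product L₀, ord ≤ 2.
h₀' ⇒ L via d/dx closure of L₀.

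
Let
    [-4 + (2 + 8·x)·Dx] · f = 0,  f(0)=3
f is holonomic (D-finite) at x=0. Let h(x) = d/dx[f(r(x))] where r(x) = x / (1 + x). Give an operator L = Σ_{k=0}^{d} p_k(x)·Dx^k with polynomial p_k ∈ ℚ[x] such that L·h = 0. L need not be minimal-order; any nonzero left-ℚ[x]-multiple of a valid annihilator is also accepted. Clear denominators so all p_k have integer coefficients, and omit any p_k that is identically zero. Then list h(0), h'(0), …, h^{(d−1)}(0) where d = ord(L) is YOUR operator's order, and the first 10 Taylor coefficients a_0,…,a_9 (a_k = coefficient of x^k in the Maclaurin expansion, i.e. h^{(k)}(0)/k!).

f: a_k = 3, 6, -6, 12, -30, 84, -252, 792, -2574, 8580, …
Change of var in L_f (x↦r) gives L₀.
Differentiate: ansatz ord ≤ ord L₀ ⇒ L.
L = (-4 - 10·x) + (-1 - 6·x - 5·x^2)·Dx  (order 1).
h: a_k = 6, -24, 90, -360, 1530, -6768, 30702, -141600, 660690, -3109320, …
ICs: h(0) = 6.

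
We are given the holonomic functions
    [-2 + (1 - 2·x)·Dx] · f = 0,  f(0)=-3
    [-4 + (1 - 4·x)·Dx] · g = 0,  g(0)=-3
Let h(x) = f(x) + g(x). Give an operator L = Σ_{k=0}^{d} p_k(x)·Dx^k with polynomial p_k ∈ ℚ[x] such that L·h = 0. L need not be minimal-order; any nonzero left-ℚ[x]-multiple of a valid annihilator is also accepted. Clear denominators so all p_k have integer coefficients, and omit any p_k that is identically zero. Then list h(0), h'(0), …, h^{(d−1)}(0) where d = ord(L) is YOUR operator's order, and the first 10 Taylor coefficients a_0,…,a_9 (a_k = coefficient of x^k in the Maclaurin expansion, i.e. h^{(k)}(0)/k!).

f: a_k = -3, -6, -12, -24, -48, -96, -192, -384, -768, -1536, …
g: a_k = -3, -12, -48, -192, -768, -3072, -12288, -49152, -196608, -786432, …
Weyl lclm of L_f,L_g ⇒ L₀ (ord ≤ 2).
L = -16 + (12 - 32·x)·Dx + (-1 + 6·x - 8·x^2)·Dx^2  (order 2).
h: a_k = -6, -18, -60, -216, -816, -3168, -12480, -49536, -197376, -787968, …
ICs: h(0) = -6, h′(0) = -18.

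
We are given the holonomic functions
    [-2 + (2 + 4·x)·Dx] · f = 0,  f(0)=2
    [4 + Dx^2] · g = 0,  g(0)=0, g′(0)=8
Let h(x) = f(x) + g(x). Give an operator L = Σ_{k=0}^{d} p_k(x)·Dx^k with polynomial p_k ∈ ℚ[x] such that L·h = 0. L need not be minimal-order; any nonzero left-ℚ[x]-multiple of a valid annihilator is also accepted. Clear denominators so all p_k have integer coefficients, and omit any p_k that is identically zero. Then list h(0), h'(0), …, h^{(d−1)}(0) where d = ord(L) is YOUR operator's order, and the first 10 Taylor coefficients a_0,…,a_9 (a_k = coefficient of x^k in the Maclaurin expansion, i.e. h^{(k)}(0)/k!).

L = (-28 - 64·x - 64·x^2) + (12 + 88·x + 192·x^2 + 128·x^3)·Dx + (-7 - 16·x - 16·x^2)·Dx^2 + (3 + 22·x + 48·x^2 + 32·x^3)·Dx^3  (order 3).
h: a_k = 2, 10, -1, -13/3, -5/4, 169/60, -21/8, 10139/2520, -429/64, 2028049/181440, …
ICs: h(0) = 2, h′(0) = 10, h′′(0) = -2.

f: a_k = 2, 2, -1, 1, -5/4, 7/4, -21/8, 33/8, -429/64, 715/64, …
g: a_k = 0, 8, 0, -16/3, 0, 16/15, 0, -32/315, 0, 16/2835, …
Sum ⇒ L₀ = lclm(L_f,L_g) in ℚ(x)⟨Dx⟩.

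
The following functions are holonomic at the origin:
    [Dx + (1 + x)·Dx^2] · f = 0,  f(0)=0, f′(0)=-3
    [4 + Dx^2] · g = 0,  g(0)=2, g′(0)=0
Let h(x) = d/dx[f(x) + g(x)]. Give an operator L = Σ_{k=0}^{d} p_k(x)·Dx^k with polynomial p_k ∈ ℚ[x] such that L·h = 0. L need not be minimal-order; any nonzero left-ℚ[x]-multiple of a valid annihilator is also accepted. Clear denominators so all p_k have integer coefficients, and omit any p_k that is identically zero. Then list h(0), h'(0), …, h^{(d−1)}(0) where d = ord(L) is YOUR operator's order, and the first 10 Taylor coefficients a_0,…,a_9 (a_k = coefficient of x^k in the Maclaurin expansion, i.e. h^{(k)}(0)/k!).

L = (20 + 16·x + 8·x^2) + (12 + 28·x + 24·x^2 + 8·x^3)·Dx + (5 + 4·x + 2·x^2)·Dx^2 + (3 + 7·x + 6·x^2 + 2·x^3)·Dx^3  (order 3).
h: a_k = -3, -5, -3, 25/3, -3, 29/15, -3, 977/315, -3, 8489/2835, …
ICs: h(0) = -3, h′(0) = -5, h′′(0) = -6.

f: a_k = 0, -3, 3/2, -1, 3/4, -3/5, 1/2, -3/7, 3/8, -1/3, …
g: a_k = 2, 0, -4, 0, 4/3, 0, -8/45, 0, 4/315, 0, …
Weyl lclm of L_f,L_g ⇒ L₀ (ord ≤ 4).
Derive L from L₀ (diff closure).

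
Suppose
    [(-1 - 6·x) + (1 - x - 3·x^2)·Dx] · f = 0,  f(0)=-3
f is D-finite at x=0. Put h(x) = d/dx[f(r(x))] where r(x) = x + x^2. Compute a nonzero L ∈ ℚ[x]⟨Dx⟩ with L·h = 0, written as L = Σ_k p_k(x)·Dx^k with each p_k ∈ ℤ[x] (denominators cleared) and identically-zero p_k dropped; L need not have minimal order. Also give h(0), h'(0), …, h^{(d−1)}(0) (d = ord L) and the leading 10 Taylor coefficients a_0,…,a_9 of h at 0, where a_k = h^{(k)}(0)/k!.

f: a_k = -3, -3, -12, -21, -57, -120, -291, -651, -1524, -3477, …
Change of var in L_f (x↦r) gives L₀.
h₀' ⇒ L via d/dx closure of L₀.
L = (10 + 60·x + 168·x^2 + 396·x^3 + 648·x^4 + 540·x^5 + 180·x^6) + (-1 - 7·x - 6·x^2 + 44·x^3 + 135·x^4 + 180·x^5 + 126·x^6 + 36·x^7)·Dx  (order 1).
h: a_k = -3, -30, -135, -528, -2055, -7524, -26775, -93624, -321840, -1092840, …
ICs: h(0) = -3.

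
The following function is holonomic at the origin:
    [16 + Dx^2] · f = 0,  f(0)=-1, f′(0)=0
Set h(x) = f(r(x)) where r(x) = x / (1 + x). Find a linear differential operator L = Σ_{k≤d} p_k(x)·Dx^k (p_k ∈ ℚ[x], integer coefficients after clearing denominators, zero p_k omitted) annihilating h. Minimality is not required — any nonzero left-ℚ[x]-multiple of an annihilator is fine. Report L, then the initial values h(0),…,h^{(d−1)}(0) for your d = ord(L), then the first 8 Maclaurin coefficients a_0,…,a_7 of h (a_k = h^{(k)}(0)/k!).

L = 16 + (2 + 6·x + 6·x^2 + 2·x^3)·Dx + (1 + 4·x + 6·x^2 + 4·x^3 + x^4)·Dx^2  (order 2).
h: a_k = -1, 0, 8, -16, 40/3, 32/3, -2744/45, 656/5, …
ICs: h(0) = -1, h′(0) = 0.

f: a_k = -1, 0, 8, 0, -32/3, 0, 256/45, 0, …
Change of var in L_f (x↦r) gives L₀.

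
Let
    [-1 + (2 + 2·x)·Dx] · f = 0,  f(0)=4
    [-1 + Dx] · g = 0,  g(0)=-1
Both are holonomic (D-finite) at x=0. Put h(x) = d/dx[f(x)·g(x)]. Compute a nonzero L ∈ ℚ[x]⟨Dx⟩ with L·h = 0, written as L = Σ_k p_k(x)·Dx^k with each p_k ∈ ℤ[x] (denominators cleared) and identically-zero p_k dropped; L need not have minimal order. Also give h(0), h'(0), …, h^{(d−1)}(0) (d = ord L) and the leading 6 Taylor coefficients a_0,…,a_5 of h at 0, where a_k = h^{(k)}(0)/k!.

L = (7 + 12·x + 4·x^2) + (-6 - 10·x - 4·x^2)·Dx  (order 1).
h: a_k = -6, -7, -17/4, -11/8, -107/192, 89/1920, …
ICs: h(0) = -6.

f: a_k = 4, 2, -1/2, 1/4, -5/32, 7/64, …
g: a_k = -1, -1, -1/2, -1/6, -1/24, -1/120, …
f·g: L₀ = L_f ⊗_s L_g, ord ≤ 1·1.
Derive L from L₀ (diff closure).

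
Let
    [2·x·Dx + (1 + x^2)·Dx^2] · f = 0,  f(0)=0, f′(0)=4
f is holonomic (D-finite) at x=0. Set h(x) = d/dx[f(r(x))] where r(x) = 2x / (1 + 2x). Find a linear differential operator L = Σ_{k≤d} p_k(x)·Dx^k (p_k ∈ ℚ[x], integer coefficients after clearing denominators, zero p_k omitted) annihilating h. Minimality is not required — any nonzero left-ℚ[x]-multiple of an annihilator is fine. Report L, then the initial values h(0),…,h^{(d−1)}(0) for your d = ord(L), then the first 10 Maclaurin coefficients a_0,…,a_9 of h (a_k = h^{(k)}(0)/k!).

L = (4 + 16·x) + (1 + 4·x + 8·x^2)·Dx  (order 1).
h: a_k = 8, -32, 64, 0, -512, 2048, -4096, 0, 32768, -131072, …
ICs: h(0) = 8.

f: a_k = 0, 4, 0, -4/3, 0, 4/5, 0, -4/7, 0, 4/9, …
Substitute x→r, Dx→(1/r')Dx; clear ⇒ L₀.
h₀' ⇒ L via d/dx closure of L₀.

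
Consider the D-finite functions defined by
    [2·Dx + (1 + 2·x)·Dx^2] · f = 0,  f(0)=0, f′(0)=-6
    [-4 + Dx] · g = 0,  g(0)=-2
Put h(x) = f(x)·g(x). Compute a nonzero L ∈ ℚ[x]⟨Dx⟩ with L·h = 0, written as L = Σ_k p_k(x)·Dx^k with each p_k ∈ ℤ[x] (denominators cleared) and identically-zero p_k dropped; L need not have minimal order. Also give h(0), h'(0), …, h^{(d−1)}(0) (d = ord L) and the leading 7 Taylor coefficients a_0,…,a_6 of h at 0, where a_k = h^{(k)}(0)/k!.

f: a_k = 0, -6, 6, -8, 12, -96/5, 32, …
g: a_k = -2, -8, -16, -64/3, -64/3, -256/15, -512/45, …
L₀ := L_f ⊗_s L_g (sym. prod.), ord ≤ 2.
L = (8 + 32·x) + (-6 - 16·x)·Dx + (1 + 2·x)·Dx^2  (order 2).
h: a_k = 0, 12, 36, 64, 72, 352/5, 128/3, …
ICs: h(0) = 0, h′(0) = 12.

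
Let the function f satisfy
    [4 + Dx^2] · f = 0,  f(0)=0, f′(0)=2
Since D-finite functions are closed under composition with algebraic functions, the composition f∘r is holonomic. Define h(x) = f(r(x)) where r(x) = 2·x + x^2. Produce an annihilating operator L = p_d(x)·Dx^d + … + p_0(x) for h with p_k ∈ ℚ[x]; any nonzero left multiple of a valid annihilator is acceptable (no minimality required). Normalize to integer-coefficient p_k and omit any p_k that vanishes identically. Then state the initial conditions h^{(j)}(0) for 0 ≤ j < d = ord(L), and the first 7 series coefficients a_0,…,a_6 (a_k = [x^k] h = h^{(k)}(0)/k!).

f: a_k = 0, 2, 0, -4/3, 0, 4/15, 0, …
Substitute x→r, Dx→(1/r')Dx; clear ⇒ L₀.
L = (16 + 48·x + 48·x^2 + 16·x^3) - Dx + (1 + x)·Dx^2  (order 2).
h: a_k = 0, 4, 2, -32/3, -16, 8/15, 20, …
ICs: h(0) = 0, h′(0) = 4.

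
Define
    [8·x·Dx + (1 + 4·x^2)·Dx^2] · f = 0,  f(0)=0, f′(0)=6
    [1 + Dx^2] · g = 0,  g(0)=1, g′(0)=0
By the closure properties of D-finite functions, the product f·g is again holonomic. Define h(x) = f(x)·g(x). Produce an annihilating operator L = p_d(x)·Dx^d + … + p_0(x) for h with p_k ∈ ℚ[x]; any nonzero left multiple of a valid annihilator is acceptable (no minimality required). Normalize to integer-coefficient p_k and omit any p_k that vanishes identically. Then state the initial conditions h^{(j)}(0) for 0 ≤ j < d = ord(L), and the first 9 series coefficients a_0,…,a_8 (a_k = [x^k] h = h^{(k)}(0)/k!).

f: a_k = 0, 6, 0, -8, 0, 96/5, 0, -384/7, 0, …
g: a_k = 1, 0, -1/2, 0, 1/24, 0, -1/720, 0, 1/40320, …
Product ⇒ symmetric product L₀, ord ≤ 4.
L = (85 + 944·x^2 + 416·x^4 + 256·x^6 + 256·x^8) + (144·x + 704·x^3 + 768·x^5 + 1024·x^7)·Dx + (90 + 992·x^2 + 576·x^4 + 512·x^6 + 512·x^8)·Dx^2 + (144·x + 704·x^3 + 768·x^5 + 1024·x^7)·Dx^3 + (5 + 48·x^2 + 160·x^4 + 256·x^6 + 256·x^8)·Dx^4  (order 4).
h: a_k = 0, 6, 0, -11, 0, 469/20, 0, -54431/840, 0, …
ICs: h(0) = 0, h′(0) = 6, h′′(0) = 0, h′′′(0) = -66.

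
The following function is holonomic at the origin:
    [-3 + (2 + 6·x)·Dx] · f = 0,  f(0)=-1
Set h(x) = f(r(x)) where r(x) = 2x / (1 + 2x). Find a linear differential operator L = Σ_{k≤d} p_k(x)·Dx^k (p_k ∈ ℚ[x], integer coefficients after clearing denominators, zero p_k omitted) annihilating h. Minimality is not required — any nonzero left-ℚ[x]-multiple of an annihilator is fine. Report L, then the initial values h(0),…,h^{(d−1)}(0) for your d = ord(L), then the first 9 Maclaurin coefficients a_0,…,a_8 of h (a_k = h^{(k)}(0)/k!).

L = -3 + (1 + 10·x + 16·x^2)·Dx  (order 1).
h: a_k = -1, -3, 21/2, -87/2, 1677/8, -9069/8, 106305/16, -658335/16, 33903165/128, …
ICs: h(0) = -1.

f: a_k = -1, -3/2, 9/8, -27/16, 405/128, -1701/256, 15309/1024, -72171/2048, 2814669/32768, …
Substitute x→r, Dx→(1/r')Dx; clear ⇒ L₀.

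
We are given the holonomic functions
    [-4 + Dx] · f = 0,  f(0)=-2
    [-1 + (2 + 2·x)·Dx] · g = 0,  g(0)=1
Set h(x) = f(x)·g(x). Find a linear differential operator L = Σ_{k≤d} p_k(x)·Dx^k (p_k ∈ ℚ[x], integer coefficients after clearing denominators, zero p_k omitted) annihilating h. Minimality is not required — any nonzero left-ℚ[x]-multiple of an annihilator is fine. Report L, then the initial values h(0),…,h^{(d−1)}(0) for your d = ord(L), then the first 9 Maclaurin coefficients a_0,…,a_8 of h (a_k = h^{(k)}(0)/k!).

f: a_k = -2, -8, -16, -64/3, -64/3, -256/15, -512/45, -2048/315, -1024/315, …
g: a_k = 1, 1/2, -1/8, 1/16, -5/128, 7/256, -21/1024, 33/2048, -429/32768, …
f·g: L₀ = L_f ⊗_s L_g, ord ≤ 1·1.
L = (-9 - 8·x) + (2 + 2·x)·Dx  (order 1).
h: a_k = -2, -9, -79/4, -683/24, -1947/64, -49553/1920, -417727/23040, -389323/35840, -29265889/5160960, …
ICs: h(0) = -2.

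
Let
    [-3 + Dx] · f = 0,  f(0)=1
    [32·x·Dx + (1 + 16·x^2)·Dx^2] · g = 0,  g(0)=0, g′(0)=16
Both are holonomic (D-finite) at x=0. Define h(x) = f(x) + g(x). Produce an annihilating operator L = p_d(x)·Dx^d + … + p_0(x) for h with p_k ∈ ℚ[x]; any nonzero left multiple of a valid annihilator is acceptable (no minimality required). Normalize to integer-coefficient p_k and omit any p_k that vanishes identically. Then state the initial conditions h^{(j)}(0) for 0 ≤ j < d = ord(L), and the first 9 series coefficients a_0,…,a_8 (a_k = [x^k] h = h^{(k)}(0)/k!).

L = (96 - 288·x - 4608·x^2 - 4608·x^3)·Dx + (-41 + 1248·x^2 - 2304·x^4)·Dx^2 + (3 + 32·x + 96·x^2 + 512·x^3 + 768·x^4)·Dx^3  (order 3).
h: a_k = 1, 19, 9/2, -485/6, 27/8, 32849/40, 81/80, -5242637/560, 729/4480, …
ICs: h(0) = 1, h′(0) = 19, h′′(0) = 9.

f: a_k = 1, 3, 9/2, 9/2, 27/8, 81/40, 81/80, 243/560, 729/4480, …
g: a_k = 0, 16, 0, -256/3, 0, 4096/5, 0, -65536/7, 0, …
Weyl lclm of L_f,L_g ⇒ L₀ (ord ≤ 3).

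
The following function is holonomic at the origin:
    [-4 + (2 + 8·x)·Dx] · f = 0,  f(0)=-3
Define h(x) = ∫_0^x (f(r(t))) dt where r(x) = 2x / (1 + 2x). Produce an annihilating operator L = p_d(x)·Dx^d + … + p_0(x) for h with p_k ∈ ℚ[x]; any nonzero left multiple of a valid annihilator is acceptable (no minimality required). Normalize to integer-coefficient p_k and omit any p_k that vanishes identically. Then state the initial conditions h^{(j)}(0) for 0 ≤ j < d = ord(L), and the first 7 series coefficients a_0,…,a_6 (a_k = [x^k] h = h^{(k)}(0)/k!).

f: a_k = -3, -6, 6, -12, 30, -84, 252, …
Substitute x→r, Dx→(1/r')Dx; clear ⇒ L₀.
∫: right-multiply L₀ by Dx.
L = -4·Dx + (1 + 12·x + 20·x^2)·Dx^2  (order 2).
h: a_k = 0, -3, -6, 16, -60, 288, -1632, …
ICs: h(0) = 0, h′(0) = -3.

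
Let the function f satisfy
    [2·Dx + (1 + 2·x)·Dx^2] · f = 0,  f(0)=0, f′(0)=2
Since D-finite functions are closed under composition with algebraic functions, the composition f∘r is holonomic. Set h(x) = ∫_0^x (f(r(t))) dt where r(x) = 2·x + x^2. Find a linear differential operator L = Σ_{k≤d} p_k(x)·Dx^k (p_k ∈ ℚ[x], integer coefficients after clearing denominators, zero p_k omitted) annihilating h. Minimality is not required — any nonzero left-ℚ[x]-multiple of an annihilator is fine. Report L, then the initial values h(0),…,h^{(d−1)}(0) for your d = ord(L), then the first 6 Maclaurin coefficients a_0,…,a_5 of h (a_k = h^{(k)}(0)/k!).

L = (3 + 4·x + 2·x^2)·Dx^2 + (1 + 5·x + 6·x^2 + 2·x^3)·Dx^3  (order 3).
h: a_k = 0, 0, 2, -2, 10/3, -34/5, …
ICs: h(0) = 0, h′(0) = 0, h′′(0) = 4.

f: a_k = 0, 2, -2, 8/3, -4, 32/5, …
f∘r: x↦r, Dx↦Dx/r' in L_f ⇒ L₀.
Integrate: L := L₀·Dx.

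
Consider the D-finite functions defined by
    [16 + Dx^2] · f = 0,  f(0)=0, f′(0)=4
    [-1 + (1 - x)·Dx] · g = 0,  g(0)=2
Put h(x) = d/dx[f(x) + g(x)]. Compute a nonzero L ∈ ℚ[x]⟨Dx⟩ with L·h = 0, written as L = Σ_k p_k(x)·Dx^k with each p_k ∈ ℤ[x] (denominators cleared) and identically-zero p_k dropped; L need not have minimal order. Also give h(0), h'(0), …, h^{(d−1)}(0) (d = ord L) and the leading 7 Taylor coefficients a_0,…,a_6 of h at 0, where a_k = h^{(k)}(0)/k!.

L = (448 - 512·x + 256·x^2) + (-176 + 432·x - 384·x^2 + 128·x^3)·Dx + (28 - 32·x + 16·x^2)·Dx^2 + (-11 + 27·x - 24·x^2 + 8·x^3)·Dx^3  (order 3).
h: a_k = 6, 4, -26, 8, 158/3, 12, -394/45, …
ICs: h(0) = 6, h′(0) = 4, h′′(0) = -52.

f: a_k = 0, 4, 0, -32/3, 0, 128/15, 0, …
g: a_k = 2, 2, 2, 2, 2, 2, 2, …
L₀ := lclm(L_f,L_g); ord L₀ ≤ 2+1.
h=h₀': d/dx-closure on L₀ ⇒ L.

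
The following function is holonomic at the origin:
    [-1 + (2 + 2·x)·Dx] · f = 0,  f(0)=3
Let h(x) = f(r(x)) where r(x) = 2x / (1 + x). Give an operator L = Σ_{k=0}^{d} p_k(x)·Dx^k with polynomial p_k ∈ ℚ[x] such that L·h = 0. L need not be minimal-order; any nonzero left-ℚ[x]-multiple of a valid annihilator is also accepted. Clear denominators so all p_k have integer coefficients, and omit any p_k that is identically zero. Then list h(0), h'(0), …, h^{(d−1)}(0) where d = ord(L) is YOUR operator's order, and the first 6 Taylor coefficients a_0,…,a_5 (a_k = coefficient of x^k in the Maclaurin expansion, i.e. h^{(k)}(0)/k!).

L = -1 + (1 + 4·x + 3·x^2)·Dx  (order 1).
h: a_k = 3, 3, -9/2, 15/2, -111/8, 225/8, …
ICs: h(0) = 3.

f: a_k = 3, 3/2, -3/8, 3/16, -15/128, 21/256, …
f∘r: x↦r, Dx↦Dx/r' in L_f ⇒ L₀.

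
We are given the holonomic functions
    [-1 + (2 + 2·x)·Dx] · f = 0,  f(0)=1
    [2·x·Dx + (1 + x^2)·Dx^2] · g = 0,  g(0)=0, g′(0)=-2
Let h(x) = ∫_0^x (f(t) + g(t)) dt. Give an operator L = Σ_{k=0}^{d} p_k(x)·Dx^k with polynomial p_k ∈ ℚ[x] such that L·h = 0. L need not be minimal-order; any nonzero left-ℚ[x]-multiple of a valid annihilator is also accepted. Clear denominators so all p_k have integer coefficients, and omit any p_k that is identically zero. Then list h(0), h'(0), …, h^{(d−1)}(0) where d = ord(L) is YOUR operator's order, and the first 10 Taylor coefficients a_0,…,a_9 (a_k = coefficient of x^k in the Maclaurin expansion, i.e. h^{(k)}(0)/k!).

L = (-4 - 10·x + 12·x^2 + 6·x^3)·Dx^2 + (-11 - 16·x + 10·x^2 + 48·x^3 + 21·x^4)·Dx^3 + (-2 + 6·x + 12·x^2 + 12·x^3 + 14·x^4 + 6·x^5)·Dx^4  (order 4).
h: a_k = 0, 1, -3/4, -1/24, 35/192, -1/128, -159/2560, -3/1024, 4327/114688, -143/98304, …
ICs: h(0) = 0, h′(0) = 1, h′′(0) = -3/2, h′′′(0) = -1/4.

f: a_k = 1, 1/2, -1/8, 1/16, -5/128, 7/256, -21/1024, 33/2048, -429/32768, 715/65536, …
g: a_k = 0, -2, 0, 2/3, 0, -2/5, 0, 2/7, 0, -2/9, …
Sum ⇒ L₀ = lclm(L_f,L_g) in ℚ(x)⟨Dx⟩.
∫: right-multiply L₀ by Dx.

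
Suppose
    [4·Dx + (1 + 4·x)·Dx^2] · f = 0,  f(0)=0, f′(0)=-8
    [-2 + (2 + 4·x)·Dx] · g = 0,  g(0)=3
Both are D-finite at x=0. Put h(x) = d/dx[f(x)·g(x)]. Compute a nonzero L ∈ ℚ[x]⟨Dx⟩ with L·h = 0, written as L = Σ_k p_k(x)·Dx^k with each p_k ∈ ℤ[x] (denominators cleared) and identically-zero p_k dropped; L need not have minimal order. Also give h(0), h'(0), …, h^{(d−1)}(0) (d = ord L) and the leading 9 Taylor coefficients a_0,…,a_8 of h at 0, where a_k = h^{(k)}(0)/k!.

L = (-11 - 8·x + 16·x^2) + (-14 - 36·x + 48·x^2 + 128·x^3)·Dx + (-1 - 4·x + 12·x^2 + 64·x^3 + 64·x^4)·Dx^2  (order 2).
h: a_k = -24, 48, -204, 880, -3709, 76806/5, -629127/10, 8954868/35, -116010231/112, …
ICs: h(0) = -24, h′(0) = 48.

f: a_k = 0, -8, 16, -128/3, 128, -2048/5, 4096/3, -32768/7, 16384, …
g: a_k = 3, 3, -3/2, 3/2, -15/8, 21/8, -63/16, 99/16, -1287/128, …
L₀ := L_f ⊗_s L_g (sym. prod.), ord ≤ 2.
h=h₀': d/dx-closure on L₀ ⇒ L.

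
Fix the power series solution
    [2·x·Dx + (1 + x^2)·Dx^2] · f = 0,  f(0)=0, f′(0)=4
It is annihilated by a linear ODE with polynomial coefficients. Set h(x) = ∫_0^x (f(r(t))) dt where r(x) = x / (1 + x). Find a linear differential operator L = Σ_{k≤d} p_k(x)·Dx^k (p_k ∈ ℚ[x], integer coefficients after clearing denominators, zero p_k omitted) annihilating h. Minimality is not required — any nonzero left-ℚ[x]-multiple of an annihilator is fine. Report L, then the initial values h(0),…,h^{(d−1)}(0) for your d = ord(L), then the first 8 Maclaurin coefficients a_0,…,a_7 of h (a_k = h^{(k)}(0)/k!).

L = (2 + 4·x)·Dx^2 + (1 + 2·x + 2·x^2)·Dx^3  (order 3).
h: a_k = 0, 0, 2, -4/3, 2/3, 0, -8/15, 16/21, …
ICs: h(0) = 0, h′(0) = 0, h′′(0) = 4.

f: a_k = 0, 4, 0, -4/3, 0, 4/5, 0, -4/7, …
Change of var in L_f (x↦r) gives L₀.
Integrate: L := L₀·Dx.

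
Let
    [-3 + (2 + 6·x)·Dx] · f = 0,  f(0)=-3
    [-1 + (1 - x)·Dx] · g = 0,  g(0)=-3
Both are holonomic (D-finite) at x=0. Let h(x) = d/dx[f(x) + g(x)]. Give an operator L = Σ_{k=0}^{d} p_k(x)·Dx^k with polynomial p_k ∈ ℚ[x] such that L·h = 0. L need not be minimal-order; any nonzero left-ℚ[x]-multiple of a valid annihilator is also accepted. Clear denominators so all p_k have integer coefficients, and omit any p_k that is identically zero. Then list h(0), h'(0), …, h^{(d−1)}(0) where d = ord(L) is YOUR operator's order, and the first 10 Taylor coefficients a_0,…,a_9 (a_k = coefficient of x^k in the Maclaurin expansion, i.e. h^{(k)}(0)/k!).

L = (-90 - 54·x) + (3 - 198·x - 189·x^2)·Dx + (14 + 46·x - 6·x^2 - 54·x^3)·Dx^2  (order 2).
h: a_k = -15/2, 3/4, -387/16, 831/32, -29355/256, 128565/512, -1558599/2048, 8345703/4096, -381749787/65536, 2149289625/131072, …
ICs: h(0) = -15/2, h′(0) = 3/4.

f: a_k = -3, -9/2, 27/8, -81/16, 1215/128, -5103/256, 45927/1024, -216513/2048, 8444007/32768, -42220035/65536, …
g: a_k = -3, -3, -3, -3, -3, -3, -3, -3, -3, -3, …
Weyl lclm of L_f,L_g ⇒ L₀ (ord ≤ 2).
h=h₀': d/dx-closure on L₀ ⇒ L.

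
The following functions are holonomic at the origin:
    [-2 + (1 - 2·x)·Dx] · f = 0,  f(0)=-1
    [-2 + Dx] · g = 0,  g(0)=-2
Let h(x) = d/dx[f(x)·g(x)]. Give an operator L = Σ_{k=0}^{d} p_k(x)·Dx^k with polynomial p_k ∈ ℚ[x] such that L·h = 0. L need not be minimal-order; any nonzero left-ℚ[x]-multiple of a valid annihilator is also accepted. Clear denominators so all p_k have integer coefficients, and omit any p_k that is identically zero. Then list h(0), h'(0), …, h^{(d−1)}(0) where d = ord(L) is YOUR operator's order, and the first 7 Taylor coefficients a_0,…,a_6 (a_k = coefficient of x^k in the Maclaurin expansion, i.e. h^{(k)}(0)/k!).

L = (5 - 8·x + 4·x^2) + (-1 + 3·x - 2·x^2)·Dx  (order 1).
h: a_k = 8, 40, 128, 1040/3, 2608/3, 31312/15, 43840/9, …
ICs: h(0) = 8.

f: a_k = -1, -2, -4, -8, -16, -32, -64, …
g: a_k = -2, -4, -4, -8/3, -4/3, -8/15, -8/45, …
Sym-product of L_f,L_g gives L₀ (≤ ord 1).
Derive L from L₀ (diff closure).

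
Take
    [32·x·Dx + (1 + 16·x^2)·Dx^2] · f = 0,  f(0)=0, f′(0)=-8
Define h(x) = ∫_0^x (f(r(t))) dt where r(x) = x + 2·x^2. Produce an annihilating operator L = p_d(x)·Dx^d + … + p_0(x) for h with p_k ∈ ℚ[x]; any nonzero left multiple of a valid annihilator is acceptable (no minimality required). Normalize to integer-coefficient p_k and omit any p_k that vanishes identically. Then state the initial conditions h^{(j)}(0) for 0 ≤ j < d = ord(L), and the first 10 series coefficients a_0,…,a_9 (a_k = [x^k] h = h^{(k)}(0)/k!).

L = (-4 + 32·x + 256·x^2 + 768·x^3 + 768·x^4)·Dx^2 + (1 + 4·x + 16·x^2 + 128·x^3 + 320·x^4 + 256·x^5)·Dx^3  (order 3).
h: a_k = 0, 0, -4, -16/3, 32/3, 256/5, 256/15, -11264/21, -10240/7, 32768/9, …
ICs: h(0) = 0, h′(0) = 0, h′′(0) = -8.

f: a_k = 0, -8, 0, 128/3, 0, -2048/5, 0, 32768/7, 0, -524288/9, …
h₀=f(r): pull back L_f along r ⇒ L₀.
h=∫h₀ ⇒ L = L₀·Dx.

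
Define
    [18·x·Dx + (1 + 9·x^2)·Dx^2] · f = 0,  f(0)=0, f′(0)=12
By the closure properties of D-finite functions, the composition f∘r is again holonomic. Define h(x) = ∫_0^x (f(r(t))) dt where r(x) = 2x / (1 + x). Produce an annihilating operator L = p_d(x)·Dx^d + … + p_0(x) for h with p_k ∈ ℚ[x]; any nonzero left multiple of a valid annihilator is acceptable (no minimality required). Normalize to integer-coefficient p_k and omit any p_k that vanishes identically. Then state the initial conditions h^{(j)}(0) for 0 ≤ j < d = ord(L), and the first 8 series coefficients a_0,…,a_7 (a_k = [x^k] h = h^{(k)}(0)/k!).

L = (2 + 74·x)·Dx^2 + (1 + 2·x + 37·x^2)·Dx^3  (order 3).
h: a_k = 0, 0, 12, -8, -66, 168, 3764/5, -28248/7, …
ICs: h(0) = 0, h′(0) = 0, h′′(0) = 24.

f: a_k = 0, 12, 0, -36, 0, 972/5, 0, -8748/7, …
L₀ from L_f via x↦r, Dx↦r'^{-1}Dx.
∫: right-multiply L₀ by Dx.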